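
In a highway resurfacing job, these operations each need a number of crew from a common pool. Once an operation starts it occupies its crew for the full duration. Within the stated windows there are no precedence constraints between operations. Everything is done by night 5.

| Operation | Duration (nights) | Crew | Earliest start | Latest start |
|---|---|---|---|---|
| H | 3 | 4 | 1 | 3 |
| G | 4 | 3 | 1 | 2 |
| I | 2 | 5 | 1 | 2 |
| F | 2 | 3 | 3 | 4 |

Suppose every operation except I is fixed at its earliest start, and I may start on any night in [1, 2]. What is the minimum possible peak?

12

I@1: n1:12  n2:12  n3:10  n4:6  n5:0 → peak 12
I@2: n1:7  n2:12  n3:15  n4:6  n5:0 → peak 15
Best is I@1, peak 12.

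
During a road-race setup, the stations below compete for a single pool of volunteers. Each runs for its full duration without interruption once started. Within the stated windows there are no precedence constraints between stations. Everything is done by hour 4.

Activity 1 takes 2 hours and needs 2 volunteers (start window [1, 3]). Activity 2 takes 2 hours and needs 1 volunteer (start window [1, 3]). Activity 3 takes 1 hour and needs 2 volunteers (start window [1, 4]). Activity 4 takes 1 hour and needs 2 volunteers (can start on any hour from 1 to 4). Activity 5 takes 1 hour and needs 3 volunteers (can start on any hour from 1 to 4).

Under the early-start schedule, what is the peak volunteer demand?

10

Early-start schedule: Activity 1@1, Activity 2@1, Activity 3@1, Activity 4@1, Activity 5@1.
Load per hour: hour 1: 10, hour 2: 3, hour 3: 0, hour 4: 0.
Peak is 10.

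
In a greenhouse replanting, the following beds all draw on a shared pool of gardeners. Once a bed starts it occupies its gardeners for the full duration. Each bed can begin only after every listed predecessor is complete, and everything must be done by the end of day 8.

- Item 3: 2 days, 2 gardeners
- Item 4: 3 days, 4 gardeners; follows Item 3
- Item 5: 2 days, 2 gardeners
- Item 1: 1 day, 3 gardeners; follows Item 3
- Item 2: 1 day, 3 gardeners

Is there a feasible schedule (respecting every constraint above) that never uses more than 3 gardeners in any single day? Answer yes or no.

Total gardener-days = 26; over 8 days the average is 26/8 > 3, so some day must exceed 3.

no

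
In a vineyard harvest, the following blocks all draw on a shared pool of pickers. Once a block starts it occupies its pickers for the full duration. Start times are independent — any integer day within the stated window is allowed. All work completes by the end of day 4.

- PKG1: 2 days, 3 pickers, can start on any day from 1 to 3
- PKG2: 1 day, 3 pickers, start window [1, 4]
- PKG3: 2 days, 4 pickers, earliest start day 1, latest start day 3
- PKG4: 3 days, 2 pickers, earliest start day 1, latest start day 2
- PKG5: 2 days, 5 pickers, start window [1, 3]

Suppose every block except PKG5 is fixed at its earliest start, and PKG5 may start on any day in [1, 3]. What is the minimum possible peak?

PKG5@1: d1:17  d2:14  d3:2  d4:0 → peak 17
PKG5@2: d1:12  d2:14  d3:7  d4:0 → peak 14
PKG5@3: d1:12  d2:9  d3:7  d4:5 → peak 12
Best is PKG5@3, peak 12.

12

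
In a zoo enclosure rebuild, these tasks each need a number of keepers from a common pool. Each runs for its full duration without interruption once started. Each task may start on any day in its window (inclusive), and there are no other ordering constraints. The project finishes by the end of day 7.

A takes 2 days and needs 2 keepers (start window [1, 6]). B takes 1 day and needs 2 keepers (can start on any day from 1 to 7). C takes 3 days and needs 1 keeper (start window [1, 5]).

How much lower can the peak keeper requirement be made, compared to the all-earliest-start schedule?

3

Early-start peak: d1:5  d2:3  d3:1  d4:0  d5:0  d6:0  d7:0 ⇒ 5.
Leveled (A@1, B@3, C@4): d1:2  d2:2  d3:2  d4:1  d5:1  d6:1  d7:0 ⇒ 2.
Reduction 5 − 2 = 3.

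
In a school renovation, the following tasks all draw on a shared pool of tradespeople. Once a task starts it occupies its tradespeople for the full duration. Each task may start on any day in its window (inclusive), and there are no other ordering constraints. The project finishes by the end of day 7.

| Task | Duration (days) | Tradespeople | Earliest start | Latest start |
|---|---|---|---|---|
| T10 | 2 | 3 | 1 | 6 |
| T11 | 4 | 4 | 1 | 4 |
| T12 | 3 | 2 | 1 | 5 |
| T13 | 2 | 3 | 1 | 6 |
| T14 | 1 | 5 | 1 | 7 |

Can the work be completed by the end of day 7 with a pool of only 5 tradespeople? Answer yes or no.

Total tradesperson-days = 39; over 7 days the average is 39/7 > 5, so some day must exceed 5.

no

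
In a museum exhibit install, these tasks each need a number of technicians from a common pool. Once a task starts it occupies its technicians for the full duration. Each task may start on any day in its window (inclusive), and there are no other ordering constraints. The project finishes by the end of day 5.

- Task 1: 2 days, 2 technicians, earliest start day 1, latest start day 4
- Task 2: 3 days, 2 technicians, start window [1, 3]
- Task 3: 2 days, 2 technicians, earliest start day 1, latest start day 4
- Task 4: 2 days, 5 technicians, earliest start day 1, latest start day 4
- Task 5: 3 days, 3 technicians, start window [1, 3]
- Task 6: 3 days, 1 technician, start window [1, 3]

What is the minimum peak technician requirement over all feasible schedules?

Early-start (Task 1@1, Task 2@1, Task 3@1, Task 4@1, Task 5@1, Task 6@1) gives peak 15: d1:15  d2:15  d3:6  d4:0  d5:0.
Shift Task 4→4, Task 5→3.
Schedule Task 1@1, Task 2@1, Task 3@1, Task 4@4, Task 5@3, Task 6@1: d1:7  d2:7  d3:6  d4:8  d5:8 — peak 8.
Total technician-days = 36 over 5 days ⇒ peak ≥ ⌈36/5⌉ = 8, so 8 is optimal.

8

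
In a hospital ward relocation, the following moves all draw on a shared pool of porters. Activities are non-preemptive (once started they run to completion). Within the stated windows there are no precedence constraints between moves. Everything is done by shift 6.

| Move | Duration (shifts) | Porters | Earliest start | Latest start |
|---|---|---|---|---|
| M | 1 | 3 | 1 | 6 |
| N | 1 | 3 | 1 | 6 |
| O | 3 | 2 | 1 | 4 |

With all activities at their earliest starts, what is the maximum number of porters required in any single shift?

Early-start schedule: M@1, N@1, O@1.
Load per shift: shift 1: 8, shift 2: 2, shift 3: 2, shift 4: 0, shift 5: 0, shift 6: 0.
Peak is 8.

8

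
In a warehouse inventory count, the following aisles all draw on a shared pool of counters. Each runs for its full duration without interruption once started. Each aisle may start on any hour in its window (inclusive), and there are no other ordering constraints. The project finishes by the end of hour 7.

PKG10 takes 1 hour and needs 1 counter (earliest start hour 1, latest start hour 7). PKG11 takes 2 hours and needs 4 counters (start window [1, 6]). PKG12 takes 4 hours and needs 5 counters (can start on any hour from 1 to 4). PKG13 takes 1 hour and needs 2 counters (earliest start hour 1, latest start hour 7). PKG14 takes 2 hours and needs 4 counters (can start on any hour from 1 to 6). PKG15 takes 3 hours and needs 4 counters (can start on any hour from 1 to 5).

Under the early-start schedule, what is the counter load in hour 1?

20

At early start, hour 1 has: PKG10, PKG11, PKG12, PKG13, PKG14, PKG15.
Demand: 1 + 4 + 5 + 2 + 4 + 4 = 20.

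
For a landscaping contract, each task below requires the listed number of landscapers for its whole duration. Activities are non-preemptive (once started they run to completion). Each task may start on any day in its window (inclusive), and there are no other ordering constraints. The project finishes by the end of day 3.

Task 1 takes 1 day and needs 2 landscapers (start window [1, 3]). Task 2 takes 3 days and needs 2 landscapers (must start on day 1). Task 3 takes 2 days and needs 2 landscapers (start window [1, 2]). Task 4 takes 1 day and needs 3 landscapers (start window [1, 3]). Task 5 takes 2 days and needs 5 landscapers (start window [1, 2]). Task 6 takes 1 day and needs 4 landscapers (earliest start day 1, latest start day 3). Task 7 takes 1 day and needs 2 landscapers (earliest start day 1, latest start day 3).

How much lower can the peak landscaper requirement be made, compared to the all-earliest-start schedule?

9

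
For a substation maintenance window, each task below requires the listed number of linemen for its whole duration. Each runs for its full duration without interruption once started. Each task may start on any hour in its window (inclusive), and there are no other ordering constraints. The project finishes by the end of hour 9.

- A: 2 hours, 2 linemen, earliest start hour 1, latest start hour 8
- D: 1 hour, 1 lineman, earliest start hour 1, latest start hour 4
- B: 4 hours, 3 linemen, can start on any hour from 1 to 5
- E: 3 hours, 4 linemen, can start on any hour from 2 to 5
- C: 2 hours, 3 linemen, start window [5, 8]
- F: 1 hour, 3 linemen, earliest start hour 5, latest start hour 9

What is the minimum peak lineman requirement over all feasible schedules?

6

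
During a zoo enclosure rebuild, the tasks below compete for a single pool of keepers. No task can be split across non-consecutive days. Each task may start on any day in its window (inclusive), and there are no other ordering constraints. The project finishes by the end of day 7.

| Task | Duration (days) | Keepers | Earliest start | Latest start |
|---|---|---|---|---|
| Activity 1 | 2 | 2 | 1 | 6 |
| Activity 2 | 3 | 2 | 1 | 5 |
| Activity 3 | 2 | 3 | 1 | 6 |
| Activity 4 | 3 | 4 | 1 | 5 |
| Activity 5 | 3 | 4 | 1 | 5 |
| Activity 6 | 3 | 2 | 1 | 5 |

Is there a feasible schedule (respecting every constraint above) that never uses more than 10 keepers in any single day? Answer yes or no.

Schedule Activity 1@1, Activity 2@1, Activity 3@3, Activity 4@4, Activity 5@5, Activity 6@1: d1:6  d2:6  d3:7  d4:7  d5:8  d6:8  d7:4 — peak 8 ≤ 10.

yes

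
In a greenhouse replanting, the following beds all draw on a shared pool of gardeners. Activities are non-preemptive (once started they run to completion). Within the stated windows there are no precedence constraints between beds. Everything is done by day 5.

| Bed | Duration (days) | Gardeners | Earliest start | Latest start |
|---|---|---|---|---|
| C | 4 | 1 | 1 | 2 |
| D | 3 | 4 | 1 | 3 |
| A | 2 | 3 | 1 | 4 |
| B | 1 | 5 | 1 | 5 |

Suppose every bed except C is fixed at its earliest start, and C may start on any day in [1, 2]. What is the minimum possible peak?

12

C@1: d1:13  d2:8  d3:5  d4:1  d5:0 → peak 13
C@2: d1:12  d2:8  d3:5  d4:1  d5:1 → peak 12
Best is C@2, peak 12.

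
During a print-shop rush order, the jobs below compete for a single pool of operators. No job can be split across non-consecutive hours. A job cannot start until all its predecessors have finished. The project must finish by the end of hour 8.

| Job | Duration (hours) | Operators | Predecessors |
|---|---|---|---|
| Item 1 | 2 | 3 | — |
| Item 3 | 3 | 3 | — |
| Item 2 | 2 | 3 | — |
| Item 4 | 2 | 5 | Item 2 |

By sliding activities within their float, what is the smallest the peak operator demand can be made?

6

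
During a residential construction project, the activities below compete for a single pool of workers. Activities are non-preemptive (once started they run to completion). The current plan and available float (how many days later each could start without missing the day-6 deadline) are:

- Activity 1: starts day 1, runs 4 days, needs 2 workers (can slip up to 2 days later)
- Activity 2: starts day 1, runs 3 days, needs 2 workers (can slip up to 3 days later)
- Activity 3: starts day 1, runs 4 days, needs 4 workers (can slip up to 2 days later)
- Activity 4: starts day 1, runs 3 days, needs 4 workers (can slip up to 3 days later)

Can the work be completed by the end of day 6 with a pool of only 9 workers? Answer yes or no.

no

The minimum achievable peak is 10; 9 < 10, so no feasible schedule stays within the cap.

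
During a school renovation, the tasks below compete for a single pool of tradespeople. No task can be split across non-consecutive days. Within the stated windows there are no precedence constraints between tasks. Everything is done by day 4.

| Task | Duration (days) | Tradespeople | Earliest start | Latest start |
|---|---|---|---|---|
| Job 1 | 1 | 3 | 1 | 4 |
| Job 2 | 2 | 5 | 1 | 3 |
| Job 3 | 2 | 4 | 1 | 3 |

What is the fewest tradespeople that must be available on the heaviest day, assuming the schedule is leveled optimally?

Early-start (Job 1@1, Job 2@1, Job 3@1) gives peak 12: d1:12  d2:9  d3:0  d4:0.
Shift Job 2→3.
Schedule Job 1@1, Job 2@3, Job 3@1: d1:7  d2:4  d3:5  d4:5 — peak 7.

7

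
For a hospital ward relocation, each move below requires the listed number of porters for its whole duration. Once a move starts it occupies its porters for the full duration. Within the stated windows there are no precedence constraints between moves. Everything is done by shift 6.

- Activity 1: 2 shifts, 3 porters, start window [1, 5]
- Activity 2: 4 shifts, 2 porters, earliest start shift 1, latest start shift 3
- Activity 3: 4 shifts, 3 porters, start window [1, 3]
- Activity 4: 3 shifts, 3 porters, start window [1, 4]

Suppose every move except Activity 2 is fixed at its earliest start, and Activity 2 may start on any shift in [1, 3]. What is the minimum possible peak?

9

Activity 2@1: s1:11  s2:11  s3:8  s4:5  s5:0  s6:0 → peak 11
Activity 2@2: s1:9  s2:11  s3:8  s4:5  s5:2  s6:0 → peak 11
Activity 2@3: s1:9  s2:9  s3:8  s4:5  s5:2  s6:2 → peak 9
Best is Activity 2@3, peak 9.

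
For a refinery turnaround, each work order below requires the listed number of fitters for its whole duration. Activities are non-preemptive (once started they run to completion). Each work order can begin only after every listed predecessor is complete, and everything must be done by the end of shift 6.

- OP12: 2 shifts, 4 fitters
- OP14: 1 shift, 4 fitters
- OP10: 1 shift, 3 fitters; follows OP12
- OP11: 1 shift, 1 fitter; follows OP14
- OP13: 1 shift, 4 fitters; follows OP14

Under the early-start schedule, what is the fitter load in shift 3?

3

At early start, shift 3 has: OP10.
Demand: 3 = 3.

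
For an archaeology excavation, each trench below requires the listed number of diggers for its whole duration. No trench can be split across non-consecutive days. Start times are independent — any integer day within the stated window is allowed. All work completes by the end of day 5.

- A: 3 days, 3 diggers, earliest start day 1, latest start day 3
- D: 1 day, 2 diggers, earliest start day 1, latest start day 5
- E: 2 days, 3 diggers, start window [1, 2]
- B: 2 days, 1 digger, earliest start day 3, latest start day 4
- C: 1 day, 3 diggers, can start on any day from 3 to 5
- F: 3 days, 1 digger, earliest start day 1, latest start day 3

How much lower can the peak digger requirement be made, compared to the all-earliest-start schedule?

Early-start peak: d1:9  d2:7  d3:8  d4:1  d5:0 ⇒ 9.
Leveled (A@1, D@3, E@1, B@4, C@4, F@3): d1:6  d2:6  d3:6  d4:5  d5:2 ⇒ 6.
Reduction 9 − 6 = 3.

3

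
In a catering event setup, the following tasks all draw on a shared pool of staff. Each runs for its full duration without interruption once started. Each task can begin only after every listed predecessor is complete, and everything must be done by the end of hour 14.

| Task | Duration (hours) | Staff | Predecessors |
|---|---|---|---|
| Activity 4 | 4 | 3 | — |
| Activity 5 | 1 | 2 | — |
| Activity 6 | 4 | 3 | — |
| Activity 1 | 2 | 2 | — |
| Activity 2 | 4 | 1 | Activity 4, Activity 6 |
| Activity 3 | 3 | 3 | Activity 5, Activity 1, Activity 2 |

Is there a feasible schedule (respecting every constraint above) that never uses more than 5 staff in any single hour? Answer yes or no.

no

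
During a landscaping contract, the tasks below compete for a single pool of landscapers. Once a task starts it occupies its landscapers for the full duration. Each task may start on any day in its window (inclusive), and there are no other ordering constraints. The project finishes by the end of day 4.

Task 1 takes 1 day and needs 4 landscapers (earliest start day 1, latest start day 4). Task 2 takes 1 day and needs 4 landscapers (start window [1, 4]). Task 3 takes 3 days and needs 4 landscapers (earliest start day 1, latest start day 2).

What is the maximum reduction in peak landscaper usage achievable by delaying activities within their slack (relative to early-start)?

Early-start peak: d1:12  d2:4  d3:4  d4:0 ⇒ 12.
Leveled (Task 1@1, Task 2@1, Task 3@2): d1:8  d2:4  d3:4  d4:4 ⇒ 8.
Reduction 12 − 8 = 4.

4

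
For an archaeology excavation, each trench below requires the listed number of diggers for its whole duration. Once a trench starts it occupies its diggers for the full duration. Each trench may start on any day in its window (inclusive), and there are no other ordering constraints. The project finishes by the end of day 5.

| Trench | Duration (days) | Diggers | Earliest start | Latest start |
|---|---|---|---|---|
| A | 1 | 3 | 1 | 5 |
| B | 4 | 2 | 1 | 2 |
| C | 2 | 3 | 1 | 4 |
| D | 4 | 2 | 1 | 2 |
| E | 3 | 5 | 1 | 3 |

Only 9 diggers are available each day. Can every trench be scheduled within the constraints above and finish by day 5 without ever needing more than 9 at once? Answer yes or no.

yes

Schedule A@1, B@1, C@1, D@2, E@3: d1:8  d2:7  d3:9  d4:9  d5:7 — peak 9 ≤ 9.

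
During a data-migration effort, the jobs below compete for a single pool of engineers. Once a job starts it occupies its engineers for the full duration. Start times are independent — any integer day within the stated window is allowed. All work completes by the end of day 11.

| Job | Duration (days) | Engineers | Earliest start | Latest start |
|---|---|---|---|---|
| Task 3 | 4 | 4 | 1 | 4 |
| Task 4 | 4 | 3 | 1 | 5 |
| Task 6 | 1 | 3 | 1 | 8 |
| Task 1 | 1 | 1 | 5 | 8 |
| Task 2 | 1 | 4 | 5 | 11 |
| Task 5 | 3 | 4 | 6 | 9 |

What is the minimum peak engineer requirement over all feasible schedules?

7

Early-start (Task 3@1, Task 4@1, Task 6@1, Task 1@5, Task 2@5, Task 5@6) gives peak 10: d1:10  d2:7  d3:7  d4:7  d5:5  d6:4  d7:4  d8:4  d9:0  d10:0  d11:0.
Shift Task 6→5, Task 2→6, Task 5→7.
Schedule Task 3@1, Task 4@1, Task 6@5, Task 1@5, Task 2@6, Task 5@7: d1:7  d2:7  d3:7  d4:7  d5:4  d6:4  d7:4  d8:4  d9:4  d10:0  d11:0 — peak 7.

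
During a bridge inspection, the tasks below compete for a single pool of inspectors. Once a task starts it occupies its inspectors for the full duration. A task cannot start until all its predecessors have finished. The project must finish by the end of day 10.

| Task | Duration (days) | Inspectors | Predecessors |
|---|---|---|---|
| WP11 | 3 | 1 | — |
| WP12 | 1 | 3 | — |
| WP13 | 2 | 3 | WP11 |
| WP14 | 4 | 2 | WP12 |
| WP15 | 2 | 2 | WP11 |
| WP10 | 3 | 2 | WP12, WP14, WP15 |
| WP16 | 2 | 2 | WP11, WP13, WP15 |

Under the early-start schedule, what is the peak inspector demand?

Early-start schedule: WP11@1, WP12@1, WP13@4, WP14@2, WP15@4, WP10@6, WP16@6.
Load per day: day 1: 4, day 2: 3, day 3: 3, day 4: 7, day 5: 7, day 6: 4, day 7: 4, day 8: 2, day 9: 0, day 10: 0.
Peak is 7.

7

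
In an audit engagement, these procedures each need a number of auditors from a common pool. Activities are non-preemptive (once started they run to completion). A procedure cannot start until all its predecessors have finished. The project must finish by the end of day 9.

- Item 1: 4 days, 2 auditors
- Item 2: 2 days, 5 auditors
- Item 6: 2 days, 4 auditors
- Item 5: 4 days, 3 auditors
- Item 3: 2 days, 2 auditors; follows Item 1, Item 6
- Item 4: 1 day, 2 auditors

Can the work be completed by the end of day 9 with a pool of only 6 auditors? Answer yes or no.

yes

Schedule Item 1@1, Item 2@7, Item 6@1, Item 5@3, Item 3@5, Item 4@9: d1:6  d2:6  d3:5  d4:5  d5:5  d6:5  d7:5  d8:5  d9:2 — peak 6 ≤ 6.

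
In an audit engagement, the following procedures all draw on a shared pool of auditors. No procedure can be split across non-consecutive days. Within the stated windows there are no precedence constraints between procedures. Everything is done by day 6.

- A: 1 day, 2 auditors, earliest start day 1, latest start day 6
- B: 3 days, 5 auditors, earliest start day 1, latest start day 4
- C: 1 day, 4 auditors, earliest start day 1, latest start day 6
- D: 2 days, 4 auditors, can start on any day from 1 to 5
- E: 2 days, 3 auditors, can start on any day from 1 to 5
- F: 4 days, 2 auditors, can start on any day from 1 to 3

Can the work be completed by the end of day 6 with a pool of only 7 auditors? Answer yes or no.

Total auditor-days = 43; over 6 days the average is 43/6 > 7, so some day must exceed 7.

no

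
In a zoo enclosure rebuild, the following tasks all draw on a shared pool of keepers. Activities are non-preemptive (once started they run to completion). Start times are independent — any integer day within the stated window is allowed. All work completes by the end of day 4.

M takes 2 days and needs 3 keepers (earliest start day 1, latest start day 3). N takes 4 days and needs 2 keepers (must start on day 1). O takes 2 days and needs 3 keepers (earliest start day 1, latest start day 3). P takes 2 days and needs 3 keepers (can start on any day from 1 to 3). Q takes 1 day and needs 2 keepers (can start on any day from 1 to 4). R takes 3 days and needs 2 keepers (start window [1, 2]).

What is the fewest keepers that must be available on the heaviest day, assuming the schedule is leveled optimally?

10

Early-start (M@1, N@1, O@1, P@1, Q@1, R@1) gives peak 15: d1:15  d2:13  d3:4  d4:2.
Shift P→3, R→2.
Schedule M@1, N@1, O@1, P@3, Q@1, R@2: d1:10  d2:10  d3:7  d4:7 — peak 10.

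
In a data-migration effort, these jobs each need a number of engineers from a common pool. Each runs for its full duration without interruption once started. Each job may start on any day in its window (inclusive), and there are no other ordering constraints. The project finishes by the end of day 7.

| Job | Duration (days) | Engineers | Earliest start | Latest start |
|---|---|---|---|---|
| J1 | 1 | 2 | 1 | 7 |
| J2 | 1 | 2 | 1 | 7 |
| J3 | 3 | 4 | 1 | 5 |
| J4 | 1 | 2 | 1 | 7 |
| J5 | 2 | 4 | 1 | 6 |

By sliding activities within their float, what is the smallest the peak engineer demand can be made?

Early-start (J1@1, J2@1, J3@1, J4@1, J5@1) gives peak 14: d1:14  d2:8  d3:4  d4:0  d5:0  d6:0  d7:0.
Shift J3→2, J4→5, J5→6.
Schedule J1@1, J2@1, J3@2, J4@5, J5@6: d1:4  d2:4  d3:4  d4:4  d5:2  d6:4  d7:4 — peak 4.
Total engineer-days = 26 over 7 days ⇒ peak ≥ ⌈26/7⌉ = 4, so 4 is optimal.

4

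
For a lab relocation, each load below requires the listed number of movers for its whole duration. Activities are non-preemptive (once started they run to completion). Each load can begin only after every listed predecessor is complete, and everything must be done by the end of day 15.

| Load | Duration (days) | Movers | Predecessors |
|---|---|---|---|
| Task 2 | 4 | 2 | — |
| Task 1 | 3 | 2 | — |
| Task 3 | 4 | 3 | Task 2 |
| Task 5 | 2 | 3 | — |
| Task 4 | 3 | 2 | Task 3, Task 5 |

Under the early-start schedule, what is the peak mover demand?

7

Early-start schedule: Task 2@1, Task 1@1, Task 3@5, Task 5@1, Task 4@9.
Load per day: day 1: 7, day 2: 7, day 3: 4, day 4: 2, day 5: 3, day 6: 3, day 7: 3, day 8: 3, day 9: 2, day 10: 2, day 11: 2, day 12: 0, day 13: 0, day 14: 0, day 15: 0.
Peak is 7.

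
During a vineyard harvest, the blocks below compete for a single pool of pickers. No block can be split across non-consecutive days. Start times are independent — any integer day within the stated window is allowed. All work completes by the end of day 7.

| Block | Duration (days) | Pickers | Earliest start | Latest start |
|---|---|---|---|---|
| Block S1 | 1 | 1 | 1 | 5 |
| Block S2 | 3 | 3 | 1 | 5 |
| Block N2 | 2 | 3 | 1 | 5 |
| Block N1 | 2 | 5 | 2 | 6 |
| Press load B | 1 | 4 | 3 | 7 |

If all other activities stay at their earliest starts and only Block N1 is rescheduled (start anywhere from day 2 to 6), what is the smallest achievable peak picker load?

7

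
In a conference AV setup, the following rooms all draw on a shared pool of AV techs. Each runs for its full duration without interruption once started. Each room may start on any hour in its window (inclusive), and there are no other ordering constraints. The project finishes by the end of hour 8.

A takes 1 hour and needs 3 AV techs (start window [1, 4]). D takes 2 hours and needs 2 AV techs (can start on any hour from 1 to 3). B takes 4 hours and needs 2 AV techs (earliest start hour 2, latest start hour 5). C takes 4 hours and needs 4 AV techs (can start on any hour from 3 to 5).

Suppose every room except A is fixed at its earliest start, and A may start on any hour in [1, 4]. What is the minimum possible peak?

6

A@1: h1:5  h2:4  h3:6  h4:6  h5:6  h6:4  h7:0  h8:0 → peak 6
A@2: h1:2  h2:7  h3:6  h4:6  h5:6  h6:4  h7:0  h8:0 → peak 7
A@3: h1:2  h2:4  h3:9  h4:6  h5:6  h6:4  h7:0  h8:0 → peak 9
A@4: h1:2  h2:4  h3:6  h4:9  h5:6  h6:4  h7:0  h8:0 → peak 9
Best is A@1, peak 6.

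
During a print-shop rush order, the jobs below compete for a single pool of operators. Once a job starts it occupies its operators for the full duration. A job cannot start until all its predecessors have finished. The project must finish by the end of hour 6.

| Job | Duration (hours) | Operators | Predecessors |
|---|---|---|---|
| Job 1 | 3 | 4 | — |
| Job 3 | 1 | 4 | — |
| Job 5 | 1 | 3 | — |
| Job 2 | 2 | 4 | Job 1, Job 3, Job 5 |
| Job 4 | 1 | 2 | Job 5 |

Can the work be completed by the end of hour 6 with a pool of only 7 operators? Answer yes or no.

yes

Schedule Job 1@1, Job 3@4, Job 5@1, Job 2@5, Job 4@2: h1:7  h2:6  h3:4  h4:4  h5:4  h6:4 — peak 7 ≤ 7.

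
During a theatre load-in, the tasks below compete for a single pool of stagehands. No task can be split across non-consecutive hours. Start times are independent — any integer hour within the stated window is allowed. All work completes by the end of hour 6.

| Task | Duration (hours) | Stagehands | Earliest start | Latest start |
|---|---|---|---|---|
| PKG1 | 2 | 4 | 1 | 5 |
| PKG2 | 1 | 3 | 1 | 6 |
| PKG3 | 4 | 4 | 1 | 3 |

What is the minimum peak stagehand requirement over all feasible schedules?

7

Early-start (PKG1@1, PKG2@1, PKG3@1) gives peak 11: h1:11  h2:8  h3:4  h4:4  h5:0  h6:0.
Shift PKG3→3.
Schedule PKG1@1, PKG2@1, PKG3@3: h1:7  h2:4  h3:4  h4:4  h5:4  h6:4 — peak 7.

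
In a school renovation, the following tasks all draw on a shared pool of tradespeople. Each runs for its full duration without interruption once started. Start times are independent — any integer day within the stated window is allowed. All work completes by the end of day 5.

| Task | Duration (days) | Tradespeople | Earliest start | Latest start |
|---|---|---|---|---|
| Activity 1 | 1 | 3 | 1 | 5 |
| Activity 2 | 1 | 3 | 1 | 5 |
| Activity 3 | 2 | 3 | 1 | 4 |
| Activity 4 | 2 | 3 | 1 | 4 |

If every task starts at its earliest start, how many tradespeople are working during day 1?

At early start, day 1 has: Activity 1, Activity 2, Activity 3, Activity 4.
Demand: 3 + 3 + 3 + 3 = 12.

12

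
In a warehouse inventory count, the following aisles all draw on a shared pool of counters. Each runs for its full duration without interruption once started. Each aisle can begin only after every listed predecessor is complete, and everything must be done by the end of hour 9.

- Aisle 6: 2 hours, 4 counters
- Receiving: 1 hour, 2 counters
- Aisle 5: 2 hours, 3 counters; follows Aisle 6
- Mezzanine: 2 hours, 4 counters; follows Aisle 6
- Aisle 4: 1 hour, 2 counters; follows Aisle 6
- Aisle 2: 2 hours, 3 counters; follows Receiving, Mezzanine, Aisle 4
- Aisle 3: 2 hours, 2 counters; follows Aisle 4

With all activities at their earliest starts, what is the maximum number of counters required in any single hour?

Early-start schedule: Aisle 6@1, Receiving@1, Aisle 5@3, Mezzanine@3, Aisle 4@3, Aisle 2@5, Aisle 3@4.
Load per hour: hour 1: 6, hour 2: 4, hour 3: 9, hour 4: 9, hour 5: 5, hour 6: 3, hour 7: 0, hour 8: 0, hour 9: 0.
Peak is 9.

9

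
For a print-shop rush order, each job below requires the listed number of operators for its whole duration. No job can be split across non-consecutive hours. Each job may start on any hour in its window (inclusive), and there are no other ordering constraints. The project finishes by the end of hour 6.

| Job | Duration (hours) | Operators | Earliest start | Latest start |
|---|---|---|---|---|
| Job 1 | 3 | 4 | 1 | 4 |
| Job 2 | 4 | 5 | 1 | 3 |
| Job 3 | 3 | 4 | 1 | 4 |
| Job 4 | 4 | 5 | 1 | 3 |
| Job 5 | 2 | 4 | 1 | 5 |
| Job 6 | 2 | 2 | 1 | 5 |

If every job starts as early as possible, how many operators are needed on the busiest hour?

24

Early-start schedule: Job 1@1, Job 2@1, Job 3@1, Job 4@1, Job 5@1, Job 6@1.
Load per hour: hour 1: 24, hour 2: 24, hour 3: 18, hour 4: 10, hour 5: 0, hour 6: 0.
Peak is 24.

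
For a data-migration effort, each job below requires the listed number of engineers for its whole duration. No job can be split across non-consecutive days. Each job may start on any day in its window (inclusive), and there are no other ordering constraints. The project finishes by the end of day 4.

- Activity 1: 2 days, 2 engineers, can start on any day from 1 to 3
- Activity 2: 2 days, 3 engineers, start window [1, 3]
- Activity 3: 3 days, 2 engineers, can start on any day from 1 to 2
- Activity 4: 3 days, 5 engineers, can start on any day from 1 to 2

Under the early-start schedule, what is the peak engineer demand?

12

Early-start schedule: Activity 1@1, Activity 2@1, Activity 3@1, Activity 4@1.
Load per day: day 1: 12, day 2: 12, day 3: 7, day 4: 0.
Peak is 12.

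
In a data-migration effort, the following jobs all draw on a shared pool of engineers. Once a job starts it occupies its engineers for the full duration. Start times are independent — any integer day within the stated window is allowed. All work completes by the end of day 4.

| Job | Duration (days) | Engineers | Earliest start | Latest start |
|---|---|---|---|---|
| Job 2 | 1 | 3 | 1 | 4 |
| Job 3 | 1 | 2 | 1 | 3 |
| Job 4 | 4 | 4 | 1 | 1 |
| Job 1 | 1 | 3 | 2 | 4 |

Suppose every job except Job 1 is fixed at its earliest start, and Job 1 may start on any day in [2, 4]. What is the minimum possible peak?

Job 1@2: d1:9  d2:7  d3:4  d4:4 → peak 9
Job 1@3: d1:9  d2:4  d3:7  d4:4 → peak 9
Job 1@4: d1:9  d2:4  d3:4  d4:7 → peak 9
Best is Job 1@2, peak 9.

9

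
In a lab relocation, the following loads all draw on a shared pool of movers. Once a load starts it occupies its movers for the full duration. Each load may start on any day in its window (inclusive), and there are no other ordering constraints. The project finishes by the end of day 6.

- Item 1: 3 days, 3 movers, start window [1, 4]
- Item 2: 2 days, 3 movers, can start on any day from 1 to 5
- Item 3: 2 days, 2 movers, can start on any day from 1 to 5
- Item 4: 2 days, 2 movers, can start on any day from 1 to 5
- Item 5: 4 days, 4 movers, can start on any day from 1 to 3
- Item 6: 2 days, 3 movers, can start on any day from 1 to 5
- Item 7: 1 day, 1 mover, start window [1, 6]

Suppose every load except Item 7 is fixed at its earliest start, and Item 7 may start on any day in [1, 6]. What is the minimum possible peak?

17

Item 7@1: d1:18  d2:17  d3:7  d4:4  d5:0  d6:0 → peak 18
Item 7@2: d1:17  d2:18  d3:7  d4:4  d5:0  d6:0 → peak 18
Item 7@3: d1:17  d2:17  d3:8  d4:4  d5:0  d6:0 → peak 17
Item 7@4: d1:17  d2:17  d3:7  d4:5  d5:0  d6:0 → peak 17
Item 7@5: d1:17  d2:17  d3:7  d4:4  d5:1  d6:0 → peak 17
Item 7@6: d1:17  d2:17  d3:7  d4:4  d5:0  d6:1 → peak 17
Best is Item 7@3, peak 17.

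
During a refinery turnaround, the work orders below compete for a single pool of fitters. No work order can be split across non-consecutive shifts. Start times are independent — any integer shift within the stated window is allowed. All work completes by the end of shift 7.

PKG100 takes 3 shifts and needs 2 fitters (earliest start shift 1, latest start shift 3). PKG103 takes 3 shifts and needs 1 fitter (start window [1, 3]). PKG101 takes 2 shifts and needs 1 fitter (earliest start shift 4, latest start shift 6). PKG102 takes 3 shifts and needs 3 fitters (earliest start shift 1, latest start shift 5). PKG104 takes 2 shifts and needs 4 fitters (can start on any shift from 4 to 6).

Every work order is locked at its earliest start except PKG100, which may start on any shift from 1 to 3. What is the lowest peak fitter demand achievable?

6

PKG100@1: s1:6  s2:6  s3:6  s4:5  s5:5  s6:0  s7:0 → peak 6
PKG100@2: s1:4  s2:6  s3:6  s4:7  s5:5  s6:0  s7:0 → peak 7
PKG100@3: s1:4  s2:4  s3:6  s4:7  s5:7  s6:0  s7:0 → peak 7
Best is PKG100@1, peak 6.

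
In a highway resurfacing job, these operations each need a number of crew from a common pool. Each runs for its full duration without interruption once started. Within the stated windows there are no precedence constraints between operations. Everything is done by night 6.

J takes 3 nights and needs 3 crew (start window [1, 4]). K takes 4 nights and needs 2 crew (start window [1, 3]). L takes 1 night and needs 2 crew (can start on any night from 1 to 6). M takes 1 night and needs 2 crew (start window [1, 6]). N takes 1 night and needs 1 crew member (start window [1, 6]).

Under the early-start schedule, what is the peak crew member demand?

10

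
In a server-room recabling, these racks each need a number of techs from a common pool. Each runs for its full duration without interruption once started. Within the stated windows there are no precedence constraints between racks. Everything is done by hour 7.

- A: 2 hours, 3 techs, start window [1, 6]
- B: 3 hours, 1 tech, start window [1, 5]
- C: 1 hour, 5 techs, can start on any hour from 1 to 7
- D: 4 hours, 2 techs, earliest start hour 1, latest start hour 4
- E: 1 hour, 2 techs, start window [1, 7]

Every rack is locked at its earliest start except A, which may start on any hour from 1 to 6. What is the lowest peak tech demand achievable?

A@1: h1:13  h2:6  h3:3  h4:2  h5:0  h6:0  h7:0 → peak 13
A@2: h1:10  h2:6  h3:6  h4:2  h5:0  h6:0  h7:0 → peak 10
A@3: h1:10  h2:3  h3:6  h4:5  h5:0  h6:0  h7:0 → peak 10
A@4: h1:10  h2:3  h3:3  h4:5  h5:3  h6:0  h7:0 → peak 10
A@5: h1:10  h2:3  h3:3  h4:2  h5:3  h6:3  h7:0 → peak 10
A@6: h1:10  h2:3  h3:3  h4:2  h5:0  h6:3  h7:3 → peak 10
Best is A@2, peak 10.

10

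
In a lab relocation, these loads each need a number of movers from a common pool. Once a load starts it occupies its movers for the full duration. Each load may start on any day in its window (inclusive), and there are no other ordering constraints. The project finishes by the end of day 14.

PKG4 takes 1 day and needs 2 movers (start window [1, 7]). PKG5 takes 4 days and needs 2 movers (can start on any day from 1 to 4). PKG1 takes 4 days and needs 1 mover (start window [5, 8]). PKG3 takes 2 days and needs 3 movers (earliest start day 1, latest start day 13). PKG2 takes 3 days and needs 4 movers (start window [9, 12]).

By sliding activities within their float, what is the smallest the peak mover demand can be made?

4

Early-start (PKG4@1, PKG5@1, PKG1@5, PKG3@1, PKG2@9) gives peak 7: d1:7  d2:5  d3:2  d4:2  d5:1  d6:1  d7:1  d8:1  d9:4  d10:4  d11:4  d12:0  d13:0  d14:0.
Shift PKG3→5.
Schedule PKG4@1, PKG5@1, PKG1@5, PKG3@5, PKG2@9: d1:4  d2:2  d3:2  d4:2  d5:4  d6:4  d7:1  d8:1  d9:4  d10:4  d11:4  d12:0  d13:0  d14:0 — peak 4.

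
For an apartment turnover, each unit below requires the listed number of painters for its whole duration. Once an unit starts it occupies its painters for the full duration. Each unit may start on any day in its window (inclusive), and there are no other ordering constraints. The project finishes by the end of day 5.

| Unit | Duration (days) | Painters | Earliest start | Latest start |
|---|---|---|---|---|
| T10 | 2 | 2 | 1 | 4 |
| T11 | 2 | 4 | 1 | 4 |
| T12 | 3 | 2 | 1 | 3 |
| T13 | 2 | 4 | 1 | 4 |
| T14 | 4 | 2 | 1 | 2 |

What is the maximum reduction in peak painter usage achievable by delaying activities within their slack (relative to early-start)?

Early-start peak: d1:14  d2:14  d3:4  d4:2  d5:0 ⇒ 14.
Leveled (T10@1, T11@1, T12@3, T13@3, T14@1): d1:8  d2:8  d3:8  d4:8  d5:2 ⇒ 8.
Reduction 14 − 8 = 6.

6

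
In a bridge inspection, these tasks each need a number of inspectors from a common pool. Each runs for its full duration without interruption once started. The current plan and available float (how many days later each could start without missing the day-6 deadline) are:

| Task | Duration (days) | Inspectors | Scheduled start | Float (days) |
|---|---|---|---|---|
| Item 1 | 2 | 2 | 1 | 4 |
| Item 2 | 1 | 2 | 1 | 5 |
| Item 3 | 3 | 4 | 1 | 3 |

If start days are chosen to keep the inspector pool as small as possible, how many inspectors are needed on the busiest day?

4

Early-start (Item 1@1, Item 2@1, Item 3@1) gives peak 8: d1:8  d2:6  d3:4  d4:0  d5:0  d6:0.
Shift Item 3→3.
Schedule Item 1@1, Item 2@1, Item 3@3: d1:4  d2:2  d3:4  d4:4  d5:4  d6:0 — peak 4.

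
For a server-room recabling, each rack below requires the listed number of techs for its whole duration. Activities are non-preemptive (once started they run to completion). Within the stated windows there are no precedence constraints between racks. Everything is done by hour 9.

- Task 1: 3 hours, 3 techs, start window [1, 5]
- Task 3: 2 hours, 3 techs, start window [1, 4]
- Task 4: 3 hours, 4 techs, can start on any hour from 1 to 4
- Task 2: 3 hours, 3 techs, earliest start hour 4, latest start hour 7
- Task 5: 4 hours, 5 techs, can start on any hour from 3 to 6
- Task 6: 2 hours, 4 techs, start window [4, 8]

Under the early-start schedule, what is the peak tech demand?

Early-start schedule: Task 1@1, Task 3@1, Task 4@1, Task 2@4, Task 5@3, Task 6@4.
Load per hour: hour 1: 10, hour 2: 10, hour 3: 12, hour 4: 12, hour 5: 12, hour 6: 8, hour 7: 0, hour 8: 0, hour 9: 0.
Peak is 12.

12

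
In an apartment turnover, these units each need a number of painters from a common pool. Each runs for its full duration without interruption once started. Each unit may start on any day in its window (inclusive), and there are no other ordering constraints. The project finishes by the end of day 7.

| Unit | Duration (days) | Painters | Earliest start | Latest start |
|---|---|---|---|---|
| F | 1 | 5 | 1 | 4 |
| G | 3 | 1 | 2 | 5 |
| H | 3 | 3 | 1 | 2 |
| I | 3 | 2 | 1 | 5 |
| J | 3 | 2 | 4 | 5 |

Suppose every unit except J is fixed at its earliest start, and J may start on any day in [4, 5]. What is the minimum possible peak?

10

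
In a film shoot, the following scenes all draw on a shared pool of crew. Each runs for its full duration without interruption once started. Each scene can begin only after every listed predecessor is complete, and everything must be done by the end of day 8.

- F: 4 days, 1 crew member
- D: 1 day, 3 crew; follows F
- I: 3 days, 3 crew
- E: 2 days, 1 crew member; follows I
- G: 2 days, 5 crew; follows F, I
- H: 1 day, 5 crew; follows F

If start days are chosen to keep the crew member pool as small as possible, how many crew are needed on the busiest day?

5

Early-start (F@1, D@5, I@1, E@4, G@5, H@5) gives peak 14: d1:4  d2:4  d3:4  d4:2  d5:14  d6:5  d7:0  d8:0.
Shift G→6, H→8.
Schedule F@1, D@5, I@1, E@4, G@6, H@8: d1:4  d2:4  d3:4  d4:2  d5:4  d6:5  d7:5  d8:5 — peak 5.
Total crew member-days = 33 over 8 days ⇒ peak ≥ ⌈33/8⌉ = 5, so 5 is optimal.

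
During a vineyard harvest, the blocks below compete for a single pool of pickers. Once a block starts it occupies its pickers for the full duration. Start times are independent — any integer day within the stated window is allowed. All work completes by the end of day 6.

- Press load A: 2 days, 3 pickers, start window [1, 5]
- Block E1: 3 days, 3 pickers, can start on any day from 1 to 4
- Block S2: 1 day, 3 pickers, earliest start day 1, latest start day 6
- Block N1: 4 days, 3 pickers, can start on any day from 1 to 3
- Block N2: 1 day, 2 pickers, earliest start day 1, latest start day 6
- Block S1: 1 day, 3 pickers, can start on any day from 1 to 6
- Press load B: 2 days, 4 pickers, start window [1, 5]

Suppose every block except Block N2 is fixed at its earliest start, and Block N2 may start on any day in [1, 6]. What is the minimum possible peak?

19

Block N2@1: d1:21  d2:13  d3:6  d4:3  d5:0  d6:0 → peak 21
Block N2@2: d1:19  d2:15  d3:6  d4:3  d5:0  d6:0 → peak 19
Block N2@3: d1:19  d2:13  d3:8  d4:3  d5:0  d6:0 → peak 19
Block N2@4: d1:19  d2:13  d3:6  d4:5  d5:0  d6:0 → peak 19
Block N2@5: d1:19  d2:13  d3:6  d4:3  d5:2  d6:0 → peak 19
Block N2@6: d1:19  d2:13  d3:6  d4:3  d5:0  d6:2 → peak 19
Best is Block N2@2, peak 19.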